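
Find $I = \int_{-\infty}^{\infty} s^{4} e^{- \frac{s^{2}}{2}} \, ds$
$3 \sqrt{2} \sqrt{\pi}$

Start from the elementary integral
$$J(a) = \int_{-\infty}^{\infty} e^{- a s^{2}} \, ds = \frac{\sqrt{\pi}}{\sqrt{a}}.$$

Differentiating under the integral sign brings down a factor of $(-s^2)$:
$$\frac{dJ}{da} = \int_{-\infty}^{\infty} - s^{2} e^{- a s^{2}} \, ds = - \frac{\sqrt{\pi}}{2 a^{\frac{3}{2}}}.$$

Repeating twice in total — each differentiation brings down another $(-s^2)$ — gives
$$\frac{d^{2}J}{da^{2}} = \int_{-\infty}^{\infty} s^{4} e^{- a s^{2}} \, ds = \frac{3 \sqrt{\pi}}{4 a^{\frac{5}{2}}},$$
and the integrand here is exactly the target integrand, so $I = \frac{3 \sqrt{\pi}}{4 a^{\frac{5}{2}}}$.

Setting $a = \frac{1}{2}$:
$$I = 3 \sqrt{2} \sqrt{\pi}.$$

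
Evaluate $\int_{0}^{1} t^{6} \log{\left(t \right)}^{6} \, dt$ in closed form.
$\frac{720}{823543}$

Start from the elementary integral
$$J(a) = \int_{0}^{1} t^{a} \, dt = \frac{1}{a + 1}.$$

Differentiating under the integral sign brings down a factor of $\ln t$:
$$\frac{dJ}{da} = \int_{0}^{1} t^{a} \log{\left(t \right)} \, dt = - \frac{1}{\left(a + 1\right)^{2}}.$$

Repeating $6$ times in total — each differentiation brings down another $\ln t$ — gives
$$\frac{d^{6}J}{da^{6}} = \int_{0}^{1} t^{a} \log{\left(t \right)}^{6} \, dt = \frac{720}{\left(a + 1\right)^{7}},$$
and the integrand here is exactly the target integrand, so $I = \frac{720}{\left(a + 1\right)^{7}}$.

Setting $a = 6$:
$$I = \frac{720}{823543}.$$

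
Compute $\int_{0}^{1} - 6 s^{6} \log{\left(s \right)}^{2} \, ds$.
$- \frac{12}{343}$

Consider the simpler parametrised integral
$$J(a) = \int_{0}^{1} - 6 s^{a} \, ds = - \frac{6}{a + 1}.$$

Differentiating under the integral sign brings down a factor of $\ln s$:
$$\frac{dJ}{da} = \int_{0}^{1} - 6 s^{a} \log{\left(s \right)} \, ds = \frac{6}{\left(a + 1\right)^{2}}.$$

Repeating twice in total — each differentiation brings down another $\ln s$ — gives
$$\frac{d^{2}J}{da^{2}} = \int_{0}^{1} - 6 s^{a} \log{\left(s \right)}^{2} \, ds = - \frac{12}{\left(a + 1\right)^{3}},$$
and the integrand here is exactly the target integrand, so $I = - \frac{12}{\left(a + 1\right)^{3}}$.

Setting $a = 6$:
$$I = - \frac{12}{343}.$$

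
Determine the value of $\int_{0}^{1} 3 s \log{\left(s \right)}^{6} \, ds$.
$\frac{135}{8}$

Begin with the known integral
$$J(a) = \int_{0}^{1} 3 s^{a} \, ds = \frac{3}{a + 1}.$$

Differentiating under the integral sign brings down a factor of $\ln s$:
$$\frac{dJ}{da} = \int_{0}^{1} 3 s^{a} \log{\left(s \right)} \, ds = - \frac{3}{\left(a + 1\right)^{2}}.$$

Repeating $6$ times in total — each differentiation brings down another $\ln s$ — gives
$$\frac{d^{6}J}{da^{6}} = \int_{0}^{1} 3 s^{a} \log{\left(s \right)}^{6} \, ds = \frac{2160}{\left(a + 1\right)^{7}},$$
and the integrand here is exactly the target integrand, so $I = \frac{2160}{\left(a + 1\right)^{7}}$.

Setting $a = 1$:
$$I = \frac{135}{8}.$$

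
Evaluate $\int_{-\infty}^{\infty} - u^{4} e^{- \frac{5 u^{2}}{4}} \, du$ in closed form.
$- \frac{24 \sqrt{5} \sqrt{\pi}}{125}$

Consider the simpler parametrised integral
$$J(a) = \int_{-\infty}^{\infty} - e^{- a u^{2}} \, du = - \frac{\sqrt{\pi}}{\sqrt{a}}.$$

Differentiating under the integral sign brings down a factor of $(-u^2)$:
$$\frac{dJ}{da} = \int_{-\infty}^{\infty} u^{2} e^{- a u^{2}} \, du = \frac{\sqrt{\pi}}{2 a^{\frac{3}{2}}}.$$

Repeating twice in total — each differentiation brings down another $(-u^2)$ — gives
$$\frac{d^{2}J}{da^{2}} = \int_{-\infty}^{\infty} - u^{4} e^{- a u^{2}} \, du = - \frac{3 \sqrt{\pi}}{4 a^{\frac{5}{2}}},$$
and the integrand here is exactly the target integrand, so $I = - \frac{3 \sqrt{\pi}}{4 a^{\frac{5}{2}}}$.

Setting $a = \frac{5}{4}$:
$$I = - \frac{24 \sqrt{5} \sqrt{\pi}}{125}.$$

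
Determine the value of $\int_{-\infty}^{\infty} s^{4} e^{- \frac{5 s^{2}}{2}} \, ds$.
$\frac{3 \sqrt{10} \sqrt{\pi}}{125}$

Start from the elementary integral
$$J(a) = \int_{-\infty}^{\infty} e^{- a s^{2}} \, ds = \frac{\sqrt{\pi}}{\sqrt{a}}.$$

Differentiating under the integral sign brings down a factor of $(-s^2)$:
$$\frac{dJ}{da} = \int_{-\infty}^{\infty} - s^{2} e^{- a s^{2}} \, ds = - \frac{\sqrt{\pi}}{2 a^{\frac{3}{2}}}.$$

Repeating twice in total — each differentiation brings down another $(-s^2)$ — gives
$$\frac{d^{2}J}{da^{2}} = \int_{-\infty}^{\infty} s^{4} e^{- a s^{2}} \, ds = \frac{3 \sqrt{\pi}}{4 a^{\frac{5}{2}}},$$
and the integrand here is exactly the target integrand, so $I = \frac{3 \sqrt{\pi}}{4 a^{\frac{5}{2}}}$.

Setting $a = \frac{5}{2}$:
$$I = \frac{3 \sqrt{10} \sqrt{\pi}}{125}.$$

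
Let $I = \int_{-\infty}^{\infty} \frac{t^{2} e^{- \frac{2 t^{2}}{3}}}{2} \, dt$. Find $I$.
$\frac{3 \sqrt{6} \sqrt{\pi}}{16}$

Begin with the known integral
$$J(a) = \int_{-\infty}^{\infty} \frac{e^{- a t^{2}}}{2} \, dt = \frac{\sqrt{\pi}}{2 \sqrt{a}}.$$

Differentiating under the integral sign brings down a factor of $(-t^2)$:
$$\frac{dJ}{da} = \int_{-\infty}^{\infty} - \frac{t^{2} e^{- a t^{2}}}{2} \, dt = - \frac{\sqrt{\pi}}{4 a^{\frac{3}{2}}}.$$

The integral on the left is $-I$, so $I = \frac{\sqrt{\pi}}{4 a^{\frac{3}{2}}}$.

Setting $a = \frac{2}{3}$:
$$I = \frac{3 \sqrt{6} \sqrt{\pi}}{16}.$$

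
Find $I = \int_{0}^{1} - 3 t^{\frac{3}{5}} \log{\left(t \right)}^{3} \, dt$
$\frac{5625}{2048}$

Consider the simpler parametrised integral
$$J(a) = \int_{0}^{1} - 3 t^{a} \, dt = - \frac{3}{a + 1}.$$

Differentiating under the integral sign brings down a factor of $\ln t$:
$$\frac{dJ}{da} = \int_{0}^{1} - 3 t^{a} \log{\left(t \right)} \, dt = \frac{3}{\left(a + 1\right)^{2}}.$$

Repeating $3$ times in total — each differentiation brings down another $\ln t$ — gives
$$\frac{d^{3}J}{da^{3}} = \int_{0}^{1} - 3 t^{a} \log{\left(t \right)}^{3} \, dt = \frac{18}{\left(a + 1\right)^{4}},$$
and the integrand here is exactly the target integrand, so $I = \frac{18}{\left(a + 1\right)^{4}}$.

Setting $a = \frac{3}{5}$:
$$I = \frac{5625}{2048}.$$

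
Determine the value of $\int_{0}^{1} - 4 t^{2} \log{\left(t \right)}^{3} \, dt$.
$\frac{8}{27}$

Consider the simpler parametrised integral
$$J(a) = \int_{0}^{1} - 4 t^{a} \, dt = - \frac{4}{a + 1}.$$

Differentiating under the integral sign brings down a factor of $\ln t$:
$$\frac{dJ}{da} = \int_{0}^{1} - 4 t^{a} \log{\left(t \right)} \, dt = \frac{4}{\left(a + 1\right)^{2}}.$$

Repeating $3$ times in total — each differentiation brings down another $\ln t$ — gives
$$\frac{d^{3}J}{da^{3}} = \int_{0}^{1} - 4 t^{a} \log{\left(t \right)}^{3} \, dt = \frac{24}{\left(a + 1\right)^{4}},$$
and the integrand here is exactly the target integrand, so $I = \frac{24}{\left(a + 1\right)^{4}}$.

Setting $a = 2$:
$$I = \frac{8}{27}.$$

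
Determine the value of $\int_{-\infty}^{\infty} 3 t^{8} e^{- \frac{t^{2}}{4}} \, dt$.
$10080 \sqrt{\pi}$

Start from the elementary integral
$$J(a) = \int_{-\infty}^{\infty} 3 e^{- a t^{2}} \, dt = \frac{3 \sqrt{\pi}}{\sqrt{a}}.$$

Differentiating under the integral sign brings down a factor of $(-t^2)$:
$$\frac{dJ}{da} = \int_{-\infty}^{\infty} - 3 t^{2} e^{- a t^{2}} \, dt = - \frac{3 \sqrt{\pi}}{2 a^{\frac{3}{2}}}.$$

Repeating $4$ times in total — each differentiation brings down another $(-t^2)$ — gives
$$\frac{d^{4}J}{da^{4}} = \int_{-\infty}^{\infty} 3 t^{8} e^{- a t^{2}} \, dt = \frac{315 \sqrt{\pi}}{16 a^{\frac{9}{2}}},$$
and the integrand here is exactly the target integrand, so $I = \frac{315 \sqrt{\pi}}{16 a^{\frac{9}{2}}}$.

Setting $a = \frac{1}{4}$:
$$I = 10080 \sqrt{\pi}.$$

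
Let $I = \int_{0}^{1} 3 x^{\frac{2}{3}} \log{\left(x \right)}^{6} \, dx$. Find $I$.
$\frac{944784}{15625}$

Start from the elementary integral
$$J(a) = \int_{0}^{1} 3 x^{a} \, dx = \frac{3}{a + 1}.$$

Differentiating under the integral sign brings down a factor of $\ln x$:
$$\frac{dJ}{da} = \int_{0}^{1} 3 x^{a} \log{\left(x \right)} \, dx = - \frac{3}{\left(a + 1\right)^{2}}.$$

Repeating $6$ times in total — each differentiation brings down another $\ln x$ — gives
$$\frac{d^{6}J}{da^{6}} = \int_{0}^{1} 3 x^{a} \log{\left(x \right)}^{6} \, dx = \frac{2160}{\left(a + 1\right)^{7}},$$
and the integrand here is exactly the target integrand, so $I = \frac{2160}{\left(a + 1\right)^{7}}$.

Setting $a = \frac{2}{3}$:
$$I = \frac{944784}{15625}.$$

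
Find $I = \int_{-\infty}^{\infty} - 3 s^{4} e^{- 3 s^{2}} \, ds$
$- \frac{\sqrt{3} \sqrt{\pi}}{12}$

Start from the elementary integral
$$J(a) = \int_{-\infty}^{\infty} - 3 e^{- a s^{2}} \, ds = - \frac{3 \sqrt{\pi}}{\sqrt{a}}.$$

Differentiating under the integral sign brings down a factor of $(-s^2)$:
$$\frac{dJ}{da} = \int_{-\infty}^{\infty} 3 s^{2} e^{- a s^{2}} \, ds = \frac{3 \sqrt{\pi}}{2 a^{\frac{3}{2}}}.$$

Repeating twice in total — each differentiation brings down another $(-s^2)$ — gives
$$\frac{d^{2}J}{da^{2}} = \int_{-\infty}^{\infty} - 3 s^{4} e^{- a s^{2}} \, ds = - \frac{9 \sqrt{\pi}}{4 a^{\frac{5}{2}}},$$
and the integrand here is exactly the target integrand, so $I = - \frac{9 \sqrt{\pi}}{4 a^{\frac{5}{2}}}$.

Setting $a = 3$:
$$I = - \frac{\sqrt{3} \sqrt{\pi}}{12}.$$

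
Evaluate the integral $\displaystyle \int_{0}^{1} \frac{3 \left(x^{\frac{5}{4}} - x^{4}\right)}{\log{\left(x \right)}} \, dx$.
$\log{\left(\frac{729}{8000} \right)}$

Consider the one-parameter family: let $I(a) = \int_{0}^{1} \frac{3 \left(- x^{4} + x^{a}\right)}{\log{\left(x \right)}} \, dx$.

Since $\dfrac{\partial}{\partial a}\,x^{a} = x^{a} \ln x$, the $\ln x$ in the denominator cancels and
$$\frac{dI}{da} = \int_{0}^{1} 3 x^{a} \, dx = 3 \left[\frac{x^{a+1}}{a+1}\right]_0^1 = \frac{3}{a + 1}.$$

Integrating with respect to $a$ gives $I(a) = \log{\left(\frac{\left(a + 1\right)^{3}}{125} \right)} + C$.

At $a = 4$ the integrand is identically $0$, so $I(4) = 0$. The closed form gives $0$, hence $C = 0$.

Setting $a = \frac{5}{4}$:
$$I = \log{\left(\frac{729}{8000} \right)}.$$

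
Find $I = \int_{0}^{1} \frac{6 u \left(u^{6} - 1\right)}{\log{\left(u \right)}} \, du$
$\log{\left(4096 \right)}$

Replace the exponent $1$ by a parameter $a$: let $I(a) = \int_{0}^{1} \frac{6 \left(u^{7} - u^{a}\right)}{\log{\left(u \right)}} \, du$.

Since $\dfrac{\partial}{\partial a}\,u^{a} = u^{a} \ln u$, the $\ln u$ in the denominator cancels and
$$\frac{dI}{da} = \int_{0}^{1} -6 u^{a} \, du = -6 \left[\frac{u^{a+1}}{a+1}\right]_0^1 = - \frac{6}{a + 1}.$$

Integrating with respect to $a$ gives $I(a) = - \log{\left(\frac{\left(a + 1\right)^{6}}{262144} \right)} + C$.

At $a = 7$ the integrand is identically $0$, so $I(7) = 0$. The closed form gives $0$, hence $C = 0$.

Setting $a = 1$:
$$I = \log{\left(4096 \right)}.$$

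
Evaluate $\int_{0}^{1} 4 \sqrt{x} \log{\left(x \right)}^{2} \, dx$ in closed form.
$\frac{64}{27}$

Start from the elementary integral
$$J(a) = \int_{0}^{1} 4 x^{a} \, dx = \frac{4}{a + 1}.$$

Differentiating under the integral sign brings down a factor of $\ln x$:
$$\frac{dJ}{da} = \int_{0}^{1} 4 x^{a} \log{\left(x \right)} \, dx = - \frac{4}{\left(a + 1\right)^{2}}.$$

Repeating twice in total — each differentiation brings down another $\ln x$ — gives
$$\frac{d^{2}J}{da^{2}} = \int_{0}^{1} 4 x^{a} \log{\left(x \right)}^{2} \, dx = \frac{8}{\left(a + 1\right)^{3}},$$
and the integrand here is exactly the target integrand, so $I = \frac{8}{\left(a + 1\right)^{3}}$.

Setting $a = \frac{1}{2}$:
$$I = \frac{64}{27}.$$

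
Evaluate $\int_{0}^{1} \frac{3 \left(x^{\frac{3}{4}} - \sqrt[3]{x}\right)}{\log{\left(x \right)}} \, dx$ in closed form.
$- \log{\left(\frac{4096}{9261} \right)}$

Consider the one-parameter family: let $I(a) = \int_{0}^{1} \frac{3 \left(x^{\frac{3}{4}} - x^{a}\right)}{\log{\left(x \right)}} \, dx$.

Since $\dfrac{\partial}{\partial a}\,x^{a} = x^{a} \ln x$, the $\ln x$ in the denominator cancels and
$$\frac{dI}{da} = \int_{0}^{1} -3 x^{a} \, dx = -3 \left[\frac{x^{a+1}}{a+1}\right]_0^1 = - \frac{3}{a + 1}.$$

Integrating with respect to $a$ gives $I(a) = - \log{\left(\frac{64 \left(a + 1\right)^{3}}{343} \right)} + C$.

At $a = \frac{3}{4}$ the integrand is identically $0$, so $I(\frac{3}{4}) = 0$. The closed form gives $0$, hence $C = 0$.

Setting $a = \frac{1}{3}$:
$$I = - \log{\left(\frac{4096}{9261} \right)}.$$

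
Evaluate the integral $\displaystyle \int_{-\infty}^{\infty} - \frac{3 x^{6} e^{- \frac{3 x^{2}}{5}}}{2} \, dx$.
$- \frac{625 \sqrt{15} \sqrt{\pi}}{144}$

Start from the elementary integral
$$J(a) = \int_{-\infty}^{\infty} - \frac{3 e^{- a x^{2}}}{2} \, dx = - \frac{3 \sqrt{\pi}}{2 \sqrt{a}}.$$

Differentiating under the integral sign brings down a factor of $(-x^2)$:
$$\frac{dJ}{da} = \int_{-\infty}^{\infty} \frac{3 x^{2} e^{- a x^{2}}}{2} \, dx = \frac{3 \sqrt{\pi}}{4 a^{\frac{3}{2}}}.$$

Repeating $3$ times in total — each differentiation brings down another $(-x^2)$ — gives
$$\frac{d^{3}J}{da^{3}} = \int_{-\infty}^{\infty} \frac{3 x^{6} e^{- a x^{2}}}{2} \, dx = \frac{45 \sqrt{\pi}}{16 a^{\frac{7}{2}}},$$
and the integrand here is $(-1)^{3}$ times the target integrand, so $I = (-1)^{3}\,\frac{d^{3}J}{da^{3}} = - \frac{45 \sqrt{\pi}}{16 a^{\frac{7}{2}}}$.

Setting $a = \frac{3}{5}$:
$$I = - \frac{625 \sqrt{15} \sqrt{\pi}}{144}.$$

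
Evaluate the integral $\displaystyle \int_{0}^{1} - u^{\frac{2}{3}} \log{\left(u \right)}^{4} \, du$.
$- \frac{5832}{3125}$

Consider the simpler parametrised integral
$$J(a) = \int_{0}^{1} - u^{a} \, du = - \frac{1}{a + 1}.$$

Differentiating under the integral sign brings down a factor of $\ln u$:
$$\frac{dJ}{da} = \int_{0}^{1} - u^{a} \log{\left(u \right)} \, du = \frac{1}{\left(a + 1\right)^{2}}.$$

Repeating $4$ times in total — each differentiation brings down another $\ln u$ — gives
$$\frac{d^{4}J}{da^{4}} = \int_{0}^{1} - u^{a} \log{\left(u \right)}^{4} \, du = - \frac{24}{\left(a + 1\right)^{5}},$$
and the integrand here is exactly the target integrand, so $I = - \frac{24}{\left(a + 1\right)^{5}}$.

Setting $a = \frac{2}{3}$:
$$I = - \frac{5832}{3125}.$$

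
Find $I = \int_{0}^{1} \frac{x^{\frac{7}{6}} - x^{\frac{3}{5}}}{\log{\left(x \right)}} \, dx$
$- \log{\left(48 \right)} + \log{\left(65 \right)}$

Replace the exponent $\frac{3}{5}$ by a parameter $a$: let $I(a) = \int_{0}^{1} \frac{x^{\frac{7}{6}} - x^{a}}{\log{\left(x \right)}} \, dx$.

Since $\dfrac{\partial}{\partial a}\,x^{a} = x^{a} \ln x$, the $\ln x$ in the denominator cancels and
$$\frac{dI}{da} = \int_{0}^{1} -1 x^{a} \, dx = -1 \left[\frac{x^{a+1}}{a+1}\right]_0^1 = - \frac{1}{a + 1}.$$

Integrating with respect to $a$ gives $I(a) = - \log{\left(\frac{6 a}{13} + \frac{6}{13} \right)} + C$.

At $a = \frac{7}{6}$ the integrand is identically $0$, so $I(\frac{7}{6}) = 0$. The closed form gives $0$, hence $C = 0$.

Setting $a = \frac{3}{5}$:
$$I = - \log{\left(48 \right)} + \log{\left(65 \right)}.$$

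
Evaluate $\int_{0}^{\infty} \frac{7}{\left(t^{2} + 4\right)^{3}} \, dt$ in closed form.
$\frac{21 \pi}{512}$

Begin with the known result
$$J(a) = \int_{0}^{\infty} \frac{7}{a^{2} + t^{2}} \, dt = \frac{7 \pi}{2 a}.$$

Differentiating under the integral sign with respect to $a$,
$$\frac{dJ}{da} = \int_{0}^{\infty} - \frac{14 a}{\left(a^{2} + t^{2}\right)^{2}} \, dt = - \frac{7 \pi}{2 a^{2}},$$
so $\int_{0}^{\infty} \frac{7}{\left(a^{2} + t^{2}\right)^{2}} \, dt = \frac{7 \pi}{4 a^{3}}$.

Repeating — each differentiation of $1/(t^2+a^2)^j$ produces $-2ja/(t^2+a^2)^{j+1}$ — and dividing through by $-2ja$ at each step yields, after $2$ differentiations in total,
$$\int_{0}^{\infty} \frac{7}{\left(a^{2} + t^{2}\right)^{3}} \, dt = \frac{21 \pi}{16 a^{5}}.$$

Setting $a = 2$:
$$I = \frac{21 \pi}{512}.$$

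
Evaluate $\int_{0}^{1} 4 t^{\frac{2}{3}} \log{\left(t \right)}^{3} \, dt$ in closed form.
$- \frac{1944}{625}$

Start from the elementary integral
$$J(a) = \int_{0}^{1} 4 t^{a} \, dt = \frac{4}{a + 1}.$$

Differentiating under the integral sign brings down a factor of $\ln t$:
$$\frac{dJ}{da} = \int_{0}^{1} 4 t^{a} \log{\left(t \right)} \, dt = - \frac{4}{\left(a + 1\right)^{2}}.$$

Repeating $3$ times in total — each differentiation brings down another $\ln t$ — gives
$$\frac{d^{3}J}{da^{3}} = \int_{0}^{1} 4 t^{a} \log{\left(t \right)}^{3} \, dt = - \frac{24}{\left(a + 1\right)^{4}},$$
and the integrand here is exactly the target integrand, so $I = - \frac{24}{\left(a + 1\right)^{4}}$.

Setting $a = \frac{2}{3}$:
$$I = - \frac{1944}{625}.$$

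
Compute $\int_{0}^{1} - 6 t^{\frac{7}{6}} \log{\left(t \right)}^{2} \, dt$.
$- \frac{2592}{2197}$

Consider the simpler parametrised integral
$$J(a) = \int_{0}^{1} - 6 t^{a} \, dt = - \frac{6}{a + 1}.$$

Differentiating under the integral sign brings down a factor of $\ln t$:
$$\frac{dJ}{da} = \int_{0}^{1} - 6 t^{a} \log{\left(t \right)} \, dt = \frac{6}{\left(a + 1\right)^{2}}.$$

Repeating twice in total — each differentiation brings down another $\ln t$ — gives
$$\frac{d^{2}J}{da^{2}} = \int_{0}^{1} - 6 t^{a} \log{\left(t \right)}^{2} \, dt = - \frac{12}{\left(a + 1\right)^{3}},$$
and the integrand here is exactly the target integrand, so $I = - \frac{12}{\left(a + 1\right)^{3}}$.

Setting $a = \frac{7}{6}$:
$$I = - \frac{2592}{2197}.$$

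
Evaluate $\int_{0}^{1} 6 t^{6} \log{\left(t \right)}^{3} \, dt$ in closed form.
$- \frac{36}{2401}$

Begin with the known integral
$$J(a) = \int_{0}^{1} 6 t^{a} \, dt = \frac{6}{a + 1}.$$

Differentiating under the integral sign brings down a factor of $\ln t$:
$$\frac{dJ}{da} = \int_{0}^{1} 6 t^{a} \log{\left(t \right)} \, dt = - \frac{6}{\left(a + 1\right)^{2}}.$$

Repeating $3$ times in total — each differentiation brings down another $\ln t$ — gives
$$\frac{d^{3}J}{da^{3}} = \int_{0}^{1} 6 t^{a} \log{\left(t \right)}^{3} \, dt = - \frac{36}{\left(a + 1\right)^{4}},$$
and the integrand here is exactly the target integrand, so $I = - \frac{36}{\left(a + 1\right)^{4}}$.

Setting $a = 6$:
$$I = - \frac{36}{2401}.$$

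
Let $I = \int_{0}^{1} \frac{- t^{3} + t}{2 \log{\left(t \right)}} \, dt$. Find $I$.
$- \frac{\log{\left(2 \right)}}{2}$

Introduce a parameter $a$ in the exponent: let $I(a) = \int_{0}^{1} \frac{- t^{3} + t^{a}}{2 \log{\left(t \right)}} \, dt$.

Since $\dfrac{\partial}{\partial a}\,t^{a} = t^{a} \ln t$, the $\ln t$ in the denominator cancels and
$$\frac{dI}{da} = \int_{0}^{1} \frac{1}{2} t^{a} \, dt = \frac{1}{2} \left[\frac{t^{a+1}}{a+1}\right]_0^1 = \frac{1}{2 \left(a + 1\right)}.$$

Integrating with respect to $a$ gives $I(a) = \frac{\log{\left(a + 1 \right)}}{2} - \log{\left(2 \right)} + C$.

At $a = 3$ the integrand is identically $0$, so $I(3) = 0$. The closed form gives $0$, hence $C = 0$.

Setting $a = 1$:
$$I = - \frac{\log{\left(2 \right)}}{2}.$$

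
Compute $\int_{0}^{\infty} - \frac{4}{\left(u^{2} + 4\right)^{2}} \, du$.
$- \frac{\pi}{8}$

Start from the standard arctangent integral
$$J(a) = \int_{0}^{\infty} - \frac{4}{a^{2} + u^{2}} \, du = - \frac{2 \pi}{a}.$$

Differentiating under the integral sign with respect to $a$,
$$\frac{dJ}{da} = \int_{0}^{\infty} \frac{8 a}{\left(a^{2} + u^{2}\right)^{2}} \, du = \frac{2 \pi}{a^{2}},$$
so $\int_{0}^{\infty} - \frac{4}{\left(a^{2} + u^{2}\right)^{2}} \, du = - \frac{\pi}{a^{3}}$.

Setting $a = 2$:
$$I = - \frac{\pi}{8}.$$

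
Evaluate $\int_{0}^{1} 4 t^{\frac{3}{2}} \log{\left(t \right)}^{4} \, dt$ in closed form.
$\frac{3072}{3125}$

Consider the simpler parametrised integral
$$J(a) = \int_{0}^{1} 4 t^{a} \, dt = \frac{4}{a + 1}.$$

Differentiating under the integral sign brings down a factor of $\ln t$:
$$\frac{dJ}{da} = \int_{0}^{1} 4 t^{a} \log{\left(t \right)} \, dt = - \frac{4}{\left(a + 1\right)^{2}}.$$

Repeating $4$ times in total — each differentiation brings down another $\ln t$ — gives
$$\frac{d^{4}J}{da^{4}} = \int_{0}^{1} 4 t^{a} \log{\left(t \right)}^{4} \, dt = \frac{96}{\left(a + 1\right)^{5}},$$
and the integrand here is exactly the target integrand, so $I = \frac{96}{\left(a + 1\right)^{5}}$.

Setting $a = \frac{3}{2}$:
$$I = \frac{3072}{3125}.$$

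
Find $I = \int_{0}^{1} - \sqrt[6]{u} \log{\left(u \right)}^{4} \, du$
$- \frac{186624}{16807}$

Begin with the known integral
$$J(a) = \int_{0}^{1} - u^{a} \, du = - \frac{1}{a + 1}.$$

Differentiating under the integral sign brings down a factor of $\ln u$:
$$\frac{dJ}{da} = \int_{0}^{1} - u^{a} \log{\left(u \right)} \, du = \frac{1}{\left(a + 1\right)^{2}}.$$

Repeating $4$ times in total — each differentiation brings down another $\ln u$ — gives
$$\frac{d^{4}J}{da^{4}} = \int_{0}^{1} - u^{a} \log{\left(u \right)}^{4} \, du = - \frac{24}{\left(a + 1\right)^{5}},$$
and the integrand here is exactly the target integrand, so $I = - \frac{24}{\left(a + 1\right)^{5}}$.

Setting $a = \frac{1}{6}$:
$$I = - \frac{186624}{16807}.$$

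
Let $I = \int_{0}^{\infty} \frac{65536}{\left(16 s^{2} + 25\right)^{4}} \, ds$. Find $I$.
$\frac{512 \pi}{15625}$

Start from the standard arctangent integral
$$J(a) = \int_{0}^{\infty} \frac{1}{a^{2} + s^{2}} \, ds = \frac{\pi}{2 a}.$$

Differentiating under the integral sign with respect to $a$,
$$\frac{dJ}{da} = \int_{0}^{\infty} - \frac{2 a}{\left(a^{2} + s^{2}\right)^{2}} \, ds = - \frac{\pi}{2 a^{2}},$$
so $\int_{0}^{\infty} \frac{1}{\left(a^{2} + s^{2}\right)^{2}} \, ds = \frac{\pi}{4 a^{3}}$.

Repeating — each differentiation of $1/(s^2+a^2)^j$ produces $-2ja/(s^2+a^2)^{j+1}$ — and dividing through by $-2ja$ at each step yields, after $3$ differentiations in total,
$$\int_{0}^{\infty} \frac{1}{\left(a^{2} + s^{2}\right)^{4}} \, ds = \frac{5 \pi}{32 a^{7}}.$$

Setting $a = \frac{5}{4}$:
$$I = \frac{512 \pi}{15625}.$$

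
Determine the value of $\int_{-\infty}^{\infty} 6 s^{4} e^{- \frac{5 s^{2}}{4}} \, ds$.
$\frac{144 \sqrt{5} \sqrt{\pi}}{125}$

Begin with the known integral
$$J(a) = \int_{-\infty}^{\infty} 6 e^{- a s^{2}} \, ds = \frac{6 \sqrt{\pi}}{\sqrt{a}}.$$

Differentiating under the integral sign brings down a factor of $(-s^2)$:
$$\frac{dJ}{da} = \int_{-\infty}^{\infty} - 6 s^{2} e^{- a s^{2}} \, ds = - \frac{3 \sqrt{\pi}}{a^{\frac{3}{2}}}.$$

Repeating twice in total — each differentiation brings down another $(-s^2)$ — gives
$$\frac{d^{2}J}{da^{2}} = \int_{-\infty}^{\infty} 6 s^{4} e^{- a s^{2}} \, ds = \frac{9 \sqrt{\pi}}{2 a^{\frac{5}{2}}},$$
and the integrand here is exactly the target integrand, so $I = \frac{9 \sqrt{\pi}}{2 a^{\frac{5}{2}}}$.

Setting $a = \frac{5}{4}$:
$$I = \frac{144 \sqrt{5} \sqrt{\pi}}{125}.$$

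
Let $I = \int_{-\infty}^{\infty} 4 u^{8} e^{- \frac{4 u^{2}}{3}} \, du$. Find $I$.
$\frac{8505 \sqrt{3} \sqrt{\pi}}{2048}$

Begin with the known integral
$$J(a) = \int_{-\infty}^{\infty} 4 e^{- a u^{2}} \, du = \frac{4 \sqrt{\pi}}{\sqrt{a}}.$$

Differentiating under the integral sign brings down a factor of $(-u^2)$:
$$\frac{dJ}{da} = \int_{-\infty}^{\infty} - 4 u^{2} e^{- a u^{2}} \, du = - \frac{2 \sqrt{\pi}}{a^{\frac{3}{2}}}.$$

Repeating $4$ times in total — each differentiation brings down another $(-u^2)$ — gives
$$\frac{d^{4}J}{da^{4}} = \int_{-\infty}^{\infty} 4 u^{8} e^{- a u^{2}} \, du = \frac{105 \sqrt{\pi}}{4 a^{\frac{9}{2}}},$$
and the integrand here is exactly the target integrand, so $I = \frac{105 \sqrt{\pi}}{4 a^{\frac{9}{2}}}$.

Setting $a = \frac{4}{3}$:
$$I = \frac{8505 \sqrt{3} \sqrt{\pi}}{2048}.$$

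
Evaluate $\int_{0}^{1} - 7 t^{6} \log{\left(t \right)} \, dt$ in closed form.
$\frac{1}{7}$

Consider the simpler parametrised integral
$$J(a) = \int_{0}^{1} - 7 t^{a} \, dt = - \frac{7}{a + 1}.$$

Differentiating under the integral sign brings down a factor of $\ln t$:
$$\frac{dJ}{da} = \int_{0}^{1} - 7 t^{a} \log{\left(t \right)} \, dt = \frac{7}{\left(a + 1\right)^{2}}.$$

The integral on the left is $I$, so $I = \frac{7}{\left(a + 1\right)^{2}}$.

Setting $a = 6$:
$$I = \frac{1}{7}.$$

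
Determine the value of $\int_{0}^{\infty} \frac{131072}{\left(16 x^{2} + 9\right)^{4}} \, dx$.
$\frac{5120 \pi}{2187}$

Recall the elementary integral
$$J(a) = \int_{0}^{\infty} \frac{2}{a^{2} + x^{2}} \, dx = \frac{\pi}{a}.$$

Differentiating under the integral sign with respect to $a$,
$$\frac{dJ}{da} = \int_{0}^{\infty} - \frac{4 a}{\left(a^{2} + x^{2}\right)^{2}} \, dx = - \frac{\pi}{a^{2}},$$
so $\int_{0}^{\infty} \frac{2}{\left(a^{2} + x^{2}\right)^{2}} \, dx = \frac{\pi}{2 a^{3}}$.

Repeating — each differentiation of $1/(x^2+a^2)^j$ produces $-2ja/(x^2+a^2)^{j+1}$ — and dividing through by $-2ja$ at each step yields, after $3$ differentiations in total,
$$\int_{0}^{\infty} \frac{2}{\left(a^{2} + x^{2}\right)^{4}} \, dx = \frac{5 \pi}{16 a^{7}}.$$

Setting $a = \frac{3}{4}$:
$$I = \frac{5120 \pi}{2187}.$$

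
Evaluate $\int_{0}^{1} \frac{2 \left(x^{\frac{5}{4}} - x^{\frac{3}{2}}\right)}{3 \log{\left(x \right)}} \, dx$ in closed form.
$\log{\left(\frac{3 \sqrt[3]{30}}{10} \right)}$

Consider the one-parameter family: let $I(a) = \int_{0}^{1} \frac{2 \left(- x^{\frac{3}{2}} + x^{a}\right)}{3 \log{\left(x \right)}} \, dx$.

Since $\dfrac{\partial}{\partial a}\,x^{a} = x^{a} \ln x$, the $\ln x$ in the denominator cancels and
$$\frac{dI}{da} = \int_{0}^{1} \frac{2}{3} x^{a} \, dx = \frac{2}{3} \left[\frac{x^{a+1}}{a+1}\right]_0^1 = \frac{2}{3 \left(a + 1\right)}.$$

Integrating with respect to $a$ gives $I(a) = \log{\left(\frac{2^{\frac{2}{3}} \sqrt[3]{5} \left(a + 1\right)^{\frac{2}{3}}}{5} \right)} + C$.

At $a = \frac{3}{2}$ the integrand is identically $0$, so $I(\frac{3}{2}) = 0$. The closed form gives $0$, hence $C = 0$.

Setting $a = \frac{5}{4}$:
$$I = \log{\left(\frac{3 \sqrt[3]{30}}{10} \right)}.$$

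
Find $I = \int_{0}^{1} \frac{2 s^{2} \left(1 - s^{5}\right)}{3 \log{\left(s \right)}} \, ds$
$\log{\left(\frac{3^{\frac{2}{3}}}{4} \right)}$

Consider the one-parameter family: let $I(a) = \int_{0}^{1} \frac{2 \left(- s^{7} + s^{a}\right)}{3 \log{\left(s \right)}} \, ds$.

Since $\dfrac{\partial}{\partial a}\,s^{a} = s^{a} \ln s$, the $\ln s$ in the denominator cancels and
$$\frac{dI}{da} = \int_{0}^{1} \frac{2}{3} s^{a} \, ds = \frac{2}{3} \left[\frac{s^{a+1}}{a+1}\right]_0^1 = \frac{2}{3 \left(a + 1\right)}.$$

Integrating with respect to $a$ gives $I(a) = \log{\left(\frac{\left(a + 1\right)^{\frac{2}{3}}}{4} \right)} + C$.

At $a = 7$ the integrand is identically $0$, so $I(7) = 0$. The closed form gives $0$, hence $C = 0$.

Setting $a = 2$:
$$I = \log{\left(\frac{3^{\frac{2}{3}}}{4} \right)}.$$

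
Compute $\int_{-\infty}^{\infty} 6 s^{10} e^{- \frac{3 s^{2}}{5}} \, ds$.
$\frac{109375 \sqrt{15} \sqrt{\pi}}{144}$

Start from the elementary integral
$$J(a) = \int_{-\infty}^{\infty} 6 e^{- a s^{2}} \, ds = \frac{6 \sqrt{\pi}}{\sqrt{a}}.$$

Differentiating under the integral sign brings down a factor of $(-s^2)$:
$$\frac{dJ}{da} = \int_{-\infty}^{\infty} - 6 s^{2} e^{- a s^{2}} \, ds = - \frac{3 \sqrt{\pi}}{a^{\frac{3}{2}}}.$$

Repeating $5$ times in total — each differentiation brings down another $(-s^2)$ — gives
$$\frac{d^{5}J}{da^{5}} = \int_{-\infty}^{\infty} - 6 s^{10} e^{- a s^{2}} \, ds = - \frac{2835 \sqrt{\pi}}{16 a^{\frac{11}{2}}},$$
and the integrand here is $(-1)^{5}$ times the target integrand, so $I = (-1)^{5}\,\frac{d^{5}J}{da^{5}} = \frac{2835 \sqrt{\pi}}{16 a^{\frac{11}{2}}}$.

Setting $a = \frac{3}{5}$:
$$I = \frac{109375 \sqrt{15} \sqrt{\pi}}{144}.$$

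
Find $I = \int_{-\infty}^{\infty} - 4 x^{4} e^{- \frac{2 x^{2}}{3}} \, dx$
$- \frac{27 \sqrt{6} \sqrt{\pi}}{8}$

Start from the elementary integral
$$J(a) = \int_{-\infty}^{\infty} - 4 e^{- a x^{2}} \, dx = - \frac{4 \sqrt{\pi}}{\sqrt{a}}.$$

Differentiating under the integral sign brings down a factor of $(-x^2)$:
$$\frac{dJ}{da} = \int_{-\infty}^{\infty} 4 x^{2} e^{- a x^{2}} \, dx = \frac{2 \sqrt{\pi}}{a^{\frac{3}{2}}}.$$

Repeating twice in total — each differentiation brings down another $(-x^2)$ — gives
$$\frac{d^{2}J}{da^{2}} = \int_{-\infty}^{\infty} - 4 x^{4} e^{- a x^{2}} \, dx = - \frac{3 \sqrt{\pi}}{a^{\frac{5}{2}}},$$
and the integrand here is exactly the target integrand, so $I = - \frac{3 \sqrt{\pi}}{a^{\frac{5}{2}}}$.

Setting $a = \frac{2}{3}$:
$$I = - \frac{27 \sqrt{6} \sqrt{\pi}}{8}.$$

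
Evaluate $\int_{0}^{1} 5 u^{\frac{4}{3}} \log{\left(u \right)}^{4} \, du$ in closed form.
$\frac{29160}{16807}$

Start from the elementary integral
$$J(a) = \int_{0}^{1} 5 u^{a} \, du = \frac{5}{a + 1}.$$

Differentiating under the integral sign brings down a factor of $\ln u$:
$$\frac{dJ}{da} = \int_{0}^{1} 5 u^{a} \log{\left(u \right)} \, du = - \frac{5}{\left(a + 1\right)^{2}}.$$

Repeating $4$ times in total — each differentiation brings down another $\ln u$ — gives
$$\frac{d^{4}J}{da^{4}} = \int_{0}^{1} 5 u^{a} \log{\left(u \right)}^{4} \, du = \frac{120}{\left(a + 1\right)^{5}},$$
and the integrand here is exactly the target integrand, so $I = \frac{120}{\left(a + 1\right)^{5}}$.

Setting $a = \frac{4}{3}$:
$$I = \frac{29160}{16807}.$$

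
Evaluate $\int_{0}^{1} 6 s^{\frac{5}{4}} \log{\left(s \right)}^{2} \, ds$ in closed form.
$\frac{256}{243}$

Begin with the known integral
$$J(a) = \int_{0}^{1} 6 s^{a} \, ds = \frac{6}{a + 1}.$$

Differentiating under the integral sign brings down a factor of $\ln s$:
$$\frac{dJ}{da} = \int_{0}^{1} 6 s^{a} \log{\left(s \right)} \, ds = - \frac{6}{\left(a + 1\right)^{2}}.$$

Repeating twice in total — each differentiation brings down another $\ln s$ — gives
$$\frac{d^{2}J}{da^{2}} = \int_{0}^{1} 6 s^{a} \log{\left(s \right)}^{2} \, ds = \frac{12}{\left(a + 1\right)^{3}},$$
and the integrand here is exactly the target integrand, so $I = \frac{12}{\left(a + 1\right)^{3}}$.

Setting $a = \frac{5}{4}$:
$$I = \frac{256}{243}.$$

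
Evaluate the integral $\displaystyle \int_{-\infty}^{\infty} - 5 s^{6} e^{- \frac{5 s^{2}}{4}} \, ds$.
$- \frac{48 \sqrt{5} \sqrt{\pi}}{25}$

Begin with the known integral
$$J(a) = \int_{-\infty}^{\infty} - 5 e^{- a s^{2}} \, ds = - \frac{5 \sqrt{\pi}}{\sqrt{a}}.$$

Differentiating under the integral sign brings down a factor of $(-s^2)$:
$$\frac{dJ}{da} = \int_{-\infty}^{\infty} 5 s^{2} e^{- a s^{2}} \, ds = \frac{5 \sqrt{\pi}}{2 a^{\frac{3}{2}}}.$$

Repeating $3$ times in total — each differentiation brings down another $(-s^2)$ — gives
$$\frac{d^{3}J}{da^{3}} = \int_{-\infty}^{\infty} 5 s^{6} e^{- a s^{2}} \, ds = \frac{75 \sqrt{\pi}}{8 a^{\frac{7}{2}}},$$
and the integrand here is $(-1)^{3}$ times the target integrand, so $I = (-1)^{3}\,\frac{d^{3}J}{da^{3}} = - \frac{75 \sqrt{\pi}}{8 a^{\frac{7}{2}}}$.

Setting $a = \frac{5}{4}$:
$$I = - \frac{48 \sqrt{5} \sqrt{\pi}}{25}.$$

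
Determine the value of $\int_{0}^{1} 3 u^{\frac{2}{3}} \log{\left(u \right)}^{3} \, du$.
$- \frac{1458}{625}$

Consider the simpler parametrised integral
$$J(a) = \int_{0}^{1} 3 u^{a} \, du = \frac{3}{a + 1}.$$

Differentiating under the integral sign brings down a factor of $\ln u$:
$$\frac{dJ}{da} = \int_{0}^{1} 3 u^{a} \log{\left(u \right)} \, du = - \frac{3}{\left(a + 1\right)^{2}}.$$

Repeating $3$ times in total — each differentiation brings down another $\ln u$ — gives
$$\frac{d^{3}J}{da^{3}} = \int_{0}^{1} 3 u^{a} \log{\left(u \right)}^{3} \, du = - \frac{18}{\left(a + 1\right)^{4}},$$
and the integrand here is exactly the target integrand, so $I = - \frac{18}{\left(a + 1\right)^{4}}$.

Setting $a = \frac{2}{3}$:
$$I = - \frac{1458}{625}.$$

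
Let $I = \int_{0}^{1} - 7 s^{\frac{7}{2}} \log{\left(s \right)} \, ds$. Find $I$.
$\frac{28}{81}$

Consider the simpler parametrised integral
$$J(a) = \int_{0}^{1} - 7 s^{a} \, ds = - \frac{7}{a + 1}.$$

Differentiating under the integral sign brings down a factor of $\ln s$:
$$\frac{dJ}{da} = \int_{0}^{1} - 7 s^{a} \log{\left(s \right)} \, ds = \frac{7}{\left(a + 1\right)^{2}}.$$

The integral on the left is $I$, so $I = \frac{7}{\left(a + 1\right)^{2}}$.

Setting $a = \frac{7}{2}$:
$$I = \frac{28}{81}.$$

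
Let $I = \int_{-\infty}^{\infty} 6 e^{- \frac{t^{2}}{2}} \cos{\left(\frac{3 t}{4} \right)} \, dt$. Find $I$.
$\frac{6 \sqrt{2} \sqrt{\pi}}{e^{\frac{9}{32}}}$

Treat the cosine frequency as a parameter and define $I(b) = \int_{-\infty}^{\infty} 6 e^{- \frac{t^{2}}{2}} \cos{\left(b t \right)} \, dt$.

Differentiating under the integral sign,
$$I'(b) = \int_{-\infty}^{\infty} - 6 t e^{- \frac{t^{2}}{2}} \sin{\left(b t \right)} \, dt.$$

Integrate $\int_{-\infty}^{\infty} t \sin(b t)\, e^{- \frac{t^{2}}{2}}\, dt$ by parts with $u = \sin(b t)$ and $dv = t\, e^{- \frac{t^{2}}{2}}\, dt$, giving $v = - e^{- \frac{t^{2}}{2}}$. The boundary term vanishes and
$$\int_{-\infty}^{\infty} t \sin(b t)\, e^{- \frac{t^{2}}{2}}\, dt = b \int_{-\infty}^{\infty} \cos(b t)\, e^{- \frac{t^{2}}{2}}\, dt,$$
so $I'(b) = - b\, I(b)$.

This is a separable first-order ODE; solving with the initial condition $I(0) = \int_{-\infty}^{\infty} 6 e^{- \frac{t^{2}}{2}}\,dt = 6 \sqrt{2} \sqrt{\pi}$ gives
$$I(b) = 6 \sqrt{2} \sqrt{\pi} e^{- \frac{b^{2}}{2}}.$$

Setting $b = \frac{3}{4}$:
$$I = \frac{6 \sqrt{2} \sqrt{\pi}}{e^{\frac{9}{32}}}.$$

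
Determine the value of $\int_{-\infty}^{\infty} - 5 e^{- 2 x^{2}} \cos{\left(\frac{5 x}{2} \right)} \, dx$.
$- \frac{5 \sqrt{2} \sqrt{\pi}}{2 e^{\frac{25}{32}}}$

Treat the cosine frequency as a parameter and define $I(b) = \int_{-\infty}^{\infty} - 5 e^{- 2 x^{2}} \cos{\left(b x \right)} \, dx$.

Differentiating under the integral sign,
$$I'(b) = \int_{-\infty}^{\infty} 5 x e^{- 2 x^{2}} \sin{\left(b x \right)} \, dx.$$

Integrate $\int_{-\infty}^{\infty} x \sin(b x)\, e^{- 2 x^{2}}\, dx$ by parts with $u = \sin(b x)$ and $dv = x\, e^{- 2 x^{2}}\, dx$, giving $v = - \frac{e^{- 2 x^{2}}}{4}$. The boundary term vanishes and
$$\int_{-\infty}^{\infty} x \sin(b x)\, e^{- 2 x^{2}}\, dx = \frac{b}{4} \int_{-\infty}^{\infty} \cos(b x)\, e^{- 2 x^{2}}\, dx,$$
so $I'(b) = - \frac{b}{4}\, I(b)$.

This is a separable first-order ODE; solving with the initial condition $I(0) = \int_{-\infty}^{\infty} - 5 e^{- 2 x^{2}}\,dx = - \frac{5 \sqrt{2} \sqrt{\pi}}{2}$ gives
$$I(b) = - \frac{5 \sqrt{2} \sqrt{\pi} e^{- \frac{b^{2}}{8}}}{2}.$$

Setting $b = \frac{5}{2}$:
$$I = - \frac{5 \sqrt{2} \sqrt{\pi}}{2 e^{\frac{25}{32}}}.$$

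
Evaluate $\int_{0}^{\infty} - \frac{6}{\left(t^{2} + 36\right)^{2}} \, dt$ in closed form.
$- \frac{\pi}{144}$

Recall the elementary integral
$$J(a) = \int_{0}^{\infty} - \frac{6}{a^{2} + t^{2}} \, dt = - \frac{3 \pi}{a}.$$

Differentiating under the integral sign with respect to $a$,
$$\frac{dJ}{da} = \int_{0}^{\infty} \frac{12 a}{\left(a^{2} + t^{2}\right)^{2}} \, dt = \frac{3 \pi}{a^{2}},$$
so $\int_{0}^{\infty} - \frac{6}{\left(a^{2} + t^{2}\right)^{2}} \, dt = - \frac{3 \pi}{2 a^{3}}$.

Setting $a = 6$:
$$I = - \frac{\pi}{144}.$$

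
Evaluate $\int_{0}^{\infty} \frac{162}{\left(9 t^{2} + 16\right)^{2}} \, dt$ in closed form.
$\frac{27 \pi}{128}$

Recall the elementary integral
$$J(a) = \int_{0}^{\infty} \frac{2}{a^{2} + t^{2}} \, dt = \frac{\pi}{a}.$$

Differentiating under the integral sign with respect to $a$,
$$\frac{dJ}{da} = \int_{0}^{\infty} - \frac{4 a}{\left(a^{2} + t^{2}\right)^{2}} \, dt = - \frac{\pi}{a^{2}},$$
so $\int_{0}^{\infty} \frac{2}{\left(a^{2} + t^{2}\right)^{2}} \, dt = \frac{\pi}{2 a^{3}}$.

Setting $a = \frac{4}{3}$:
$$I = \frac{27 \pi}{128}.$$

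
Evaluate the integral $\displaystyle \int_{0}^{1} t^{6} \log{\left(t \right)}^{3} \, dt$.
$- \frac{6}{2401}$

Start from the elementary integral
$$J(a) = \int_{0}^{1} t^{a} \, dt = \frac{1}{a + 1}.$$

Differentiating under the integral sign brings down a factor of $\ln t$:
$$\frac{dJ}{da} = \int_{0}^{1} t^{a} \log{\left(t \right)} \, dt = - \frac{1}{\left(a + 1\right)^{2}}.$$

Repeating $3$ times in total — each differentiation brings down another $\ln t$ — gives
$$\frac{d^{3}J}{da^{3}} = \int_{0}^{1} t^{a} \log{\left(t \right)}^{3} \, dt = - \frac{6}{\left(a + 1\right)^{4}},$$
and the integrand here is exactly the target integrand, so $I = - \frac{6}{\left(a + 1\right)^{4}}$.

Setting $a = 6$:
$$I = - \frac{6}{2401}.$$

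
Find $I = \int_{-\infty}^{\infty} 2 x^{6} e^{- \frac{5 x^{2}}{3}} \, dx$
$\frac{81 \sqrt{15} \sqrt{\pi}}{500}$

Consider the simpler parametrised integral
$$J(a) = \int_{-\infty}^{\infty} 2 e^{- a x^{2}} \, dx = \frac{2 \sqrt{\pi}}{\sqrt{a}}.$$

Differentiating under the integral sign brings down a factor of $(-x^2)$:
$$\frac{dJ}{da} = \int_{-\infty}^{\infty} - 2 x^{2} e^{- a x^{2}} \, dx = - \frac{\sqrt{\pi}}{a^{\frac{3}{2}}}.$$

Repeating $3$ times in total — each differentiation brings down another $(-x^2)$ — gives
$$\frac{d^{3}J}{da^{3}} = \int_{-\infty}^{\infty} - 2 x^{6} e^{- a x^{2}} \, dx = - \frac{15 \sqrt{\pi}}{4 a^{\frac{7}{2}}},$$
and the integrand here is $(-1)^{3}$ times the target integrand, so $I = (-1)^{3}\,\frac{d^{3}J}{da^{3}} = \frac{15 \sqrt{\pi}}{4 a^{\frac{7}{2}}}$.

Setting $a = \frac{5}{3}$:
$$I = \frac{81 \sqrt{15} \sqrt{\pi}}{500}.$$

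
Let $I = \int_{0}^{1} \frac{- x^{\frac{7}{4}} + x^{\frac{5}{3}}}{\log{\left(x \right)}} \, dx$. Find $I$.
$\log{\left(\frac{32}{33} \right)}$

Consider the one-parameter family: let $I(a) = \int_{0}^{1} \frac{- x^{\frac{7}{4}} + x^{a}}{\log{\left(x \right)}} \, dx$.

Since $\dfrac{\partial}{\partial a}\,x^{a} = x^{a} \ln x$, the $\ln x$ in the denominator cancels and
$$\frac{dI}{da} = \int_{0}^{1} x^{a} \, dx = \left[\frac{x^{a+1}}{a+1}\right]_0^1 = \frac{1}{a + 1}.$$

Integrating with respect to $a$ gives $I(a) = \log{\left(\frac{4 a}{11} + \frac{4}{11} \right)} + C$.

At $a = \frac{7}{4}$ the integrand is identically $0$, so $I(\frac{7}{4}) = 0$. The closed form gives $0$, hence $C = 0$.

Setting $a = \frac{5}{3}$:
$$I = \log{\left(\frac{32}{33} \right)}.$$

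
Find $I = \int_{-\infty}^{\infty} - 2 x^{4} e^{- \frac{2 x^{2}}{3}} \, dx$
$- \frac{27 \sqrt{6} \sqrt{\pi}}{16}$

Start from the elementary integral
$$J(a) = \int_{-\infty}^{\infty} - 2 e^{- a x^{2}} \, dx = - \frac{2 \sqrt{\pi}}{\sqrt{a}}.$$

Differentiating under the integral sign brings down a factor of $(-x^2)$:
$$\frac{dJ}{da} = \int_{-\infty}^{\infty} 2 x^{2} e^{- a x^{2}} \, dx = \frac{\sqrt{\pi}}{a^{\frac{3}{2}}}.$$

Repeating twice in total — each differentiation brings down another $(-x^2)$ — gives
$$\frac{d^{2}J}{da^{2}} = \int_{-\infty}^{\infty} - 2 x^{4} e^{- a x^{2}} \, dx = - \frac{3 \sqrt{\pi}}{2 a^{\frac{5}{2}}},$$
and the integrand here is exactly the target integrand, so $I = - \frac{3 \sqrt{\pi}}{2 a^{\frac{5}{2}}}$.

Setting $a = \frac{2}{3}$:
$$I = - \frac{27 \sqrt{6} \sqrt{\pi}}{16}.$$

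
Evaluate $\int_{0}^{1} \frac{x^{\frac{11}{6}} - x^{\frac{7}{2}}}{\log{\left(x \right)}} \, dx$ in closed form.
$- \log{\left(\frac{27}{17} \right)}$

Replace the exponent $\frac{7}{2}$ by a parameter $a$: let $I(a) = \int_{0}^{1} \frac{x^{\frac{11}{6}} - x^{a}}{\log{\left(x \right)}} \, dx$.

Since $\dfrac{\partial}{\partial a}\,x^{a} = x^{a} \ln x$, the $\ln x$ in the denominator cancels and
$$\frac{dI}{da} = \int_{0}^{1} -1 x^{a} \, dx = -1 \left[\frac{x^{a+1}}{a+1}\right]_0^1 = - \frac{1}{a + 1}.$$

Integrating with respect to $a$ gives $I(a) = - \log{\left(\frac{6 a}{17} + \frac{6}{17} \right)} + C$.

At $a = \frac{11}{6}$ the integrand is identically $0$, so $I(\frac{11}{6}) = 0$. The closed form gives $0$, hence $C = 0$.

Setting $a = \frac{7}{2}$:
$$I = - \log{\left(\frac{27}{17} \right)}.$$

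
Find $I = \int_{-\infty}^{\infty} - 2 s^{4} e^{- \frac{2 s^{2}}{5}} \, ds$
$- \frac{75 \sqrt{10} \sqrt{\pi}}{16}$

Begin with the known integral
$$J(a) = \int_{-\infty}^{\infty} - 2 e^{- a s^{2}} \, ds = - \frac{2 \sqrt{\pi}}{\sqrt{a}}.$$

Differentiating under the integral sign brings down a factor of $(-s^2)$:
$$\frac{dJ}{da} = \int_{-\infty}^{\infty} 2 s^{2} e^{- a s^{2}} \, ds = \frac{\sqrt{\pi}}{a^{\frac{3}{2}}}.$$

Repeating twice in total — each differentiation brings down another $(-s^2)$ — gives
$$\frac{d^{2}J}{da^{2}} = \int_{-\infty}^{\infty} - 2 s^{4} e^{- a s^{2}} \, ds = - \frac{3 \sqrt{\pi}}{2 a^{\frac{5}{2}}},$$
and the integrand here is exactly the target integrand, so $I = - \frac{3 \sqrt{\pi}}{2 a^{\frac{5}{2}}}$.

Setting $a = \frac{2}{5}$:
$$I = - \frac{75 \sqrt{10} \sqrt{\pi}}{16}.$$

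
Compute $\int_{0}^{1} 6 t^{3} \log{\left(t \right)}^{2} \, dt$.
$\frac{3}{16}$

Consider the simpler parametrised integral
$$J(a) = \int_{0}^{1} 6 t^{a} \, dt = \frac{6}{a + 1}.$$

Differentiating under the integral sign brings down a factor of $\ln t$:
$$\frac{dJ}{da} = \int_{0}^{1} 6 t^{a} \log{\left(t \right)} \, dt = - \frac{6}{\left(a + 1\right)^{2}}.$$

Repeating twice in total — each differentiation brings down another $\ln t$ — gives
$$\frac{d^{2}J}{da^{2}} = \int_{0}^{1} 6 t^{a} \log{\left(t \right)}^{2} \, dt = \frac{12}{\left(a + 1\right)^{3}},$$
and the integrand here is exactly the target integrand, so $I = \frac{12}{\left(a + 1\right)^{3}}$.

Setting $a = 3$:
$$I = \frac{3}{16}.$$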